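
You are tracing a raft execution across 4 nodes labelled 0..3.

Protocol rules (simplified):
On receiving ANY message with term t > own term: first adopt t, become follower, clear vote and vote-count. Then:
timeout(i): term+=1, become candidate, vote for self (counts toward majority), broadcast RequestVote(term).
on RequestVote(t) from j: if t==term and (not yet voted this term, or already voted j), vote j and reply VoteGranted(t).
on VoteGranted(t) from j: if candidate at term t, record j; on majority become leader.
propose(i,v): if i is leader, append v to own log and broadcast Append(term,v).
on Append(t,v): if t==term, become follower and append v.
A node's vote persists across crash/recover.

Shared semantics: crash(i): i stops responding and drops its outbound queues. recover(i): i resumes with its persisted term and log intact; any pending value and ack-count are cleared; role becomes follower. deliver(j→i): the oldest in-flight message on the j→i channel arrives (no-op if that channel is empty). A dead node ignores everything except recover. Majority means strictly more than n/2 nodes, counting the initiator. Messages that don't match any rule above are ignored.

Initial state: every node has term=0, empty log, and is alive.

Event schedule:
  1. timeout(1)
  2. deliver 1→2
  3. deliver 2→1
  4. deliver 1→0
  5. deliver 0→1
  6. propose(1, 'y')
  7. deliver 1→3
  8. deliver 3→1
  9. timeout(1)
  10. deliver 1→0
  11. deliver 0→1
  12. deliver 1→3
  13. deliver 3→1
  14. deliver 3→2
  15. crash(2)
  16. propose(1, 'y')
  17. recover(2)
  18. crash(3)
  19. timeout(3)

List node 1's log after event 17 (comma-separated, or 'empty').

y

step 1 timeout(1): 1={cand,t=1,log=-}
step 2 deliver 1→2: 2={foll,t=1,log=-}
step 3 deliver 2→1: —
step 4 deliver 1→0: 0={foll,t=1,log=-}
step 5 deliver 0→1: 1={lead,t=1,log=-}
step 6 propose(1,'y'): 1={lead,t=1,log=y}
step 7 deliver 1→3: 3={foll,t=1,log=-}
step 8 deliver 3→1: —
step 9 timeout(1): 1={cand,t=2,log=y}
step 10 deliver 1→0: 0={foll,t=1,log=y}
step 11 deliver 0→1: —
step 12 deliver 1→3: 3={foll,t=1,log=y}
step 13 deliver 3→1: —
step 14 deliver 3→2: —
step 15 crash(2): 2={✗foll,t=1,log=-}
step 16 propose(1,'y'): —
step 17 recover(2): 2={foll,t=1,log=-}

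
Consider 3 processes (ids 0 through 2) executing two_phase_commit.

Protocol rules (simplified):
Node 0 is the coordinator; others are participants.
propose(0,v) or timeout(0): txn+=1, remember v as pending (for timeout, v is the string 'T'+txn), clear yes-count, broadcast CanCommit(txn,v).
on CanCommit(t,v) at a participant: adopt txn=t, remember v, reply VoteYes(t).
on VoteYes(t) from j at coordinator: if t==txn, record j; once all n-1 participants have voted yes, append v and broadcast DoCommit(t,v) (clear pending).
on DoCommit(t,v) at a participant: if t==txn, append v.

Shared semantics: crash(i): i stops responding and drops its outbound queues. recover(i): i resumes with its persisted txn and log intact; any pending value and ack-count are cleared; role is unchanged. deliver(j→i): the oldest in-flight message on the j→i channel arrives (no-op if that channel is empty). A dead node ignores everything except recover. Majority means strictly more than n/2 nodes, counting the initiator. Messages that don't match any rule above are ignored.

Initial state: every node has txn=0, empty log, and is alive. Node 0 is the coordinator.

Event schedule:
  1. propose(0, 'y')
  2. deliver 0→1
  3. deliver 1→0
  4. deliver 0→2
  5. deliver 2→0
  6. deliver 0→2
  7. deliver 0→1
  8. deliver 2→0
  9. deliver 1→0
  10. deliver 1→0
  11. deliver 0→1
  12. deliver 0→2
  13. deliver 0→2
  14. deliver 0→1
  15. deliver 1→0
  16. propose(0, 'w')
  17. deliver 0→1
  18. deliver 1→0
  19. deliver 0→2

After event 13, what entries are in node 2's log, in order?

y

[1] propose(0,'y') → N0(coor t1 [-])
[2] deliver 0→1 → N1(part t1 [-])
[3] deliver 1→0 → ∅
[4] deliver 0→2 → N2(part t1 [-])
[5] deliver 2→0 → N0(coor t1 [y])
[6] deliver 0→2 → N2(part t1 [y])
[7] deliver 0→1 → N1(part t1 [y])
[8] deliver 2→0 → ∅
[9] deliver 1→0 → ∅
[10] deliver 1→0 → ∅
[11] deliver 0→1 → ∅
[12] deliver 0→2 → ∅
[13] deliver 0→2 → ∅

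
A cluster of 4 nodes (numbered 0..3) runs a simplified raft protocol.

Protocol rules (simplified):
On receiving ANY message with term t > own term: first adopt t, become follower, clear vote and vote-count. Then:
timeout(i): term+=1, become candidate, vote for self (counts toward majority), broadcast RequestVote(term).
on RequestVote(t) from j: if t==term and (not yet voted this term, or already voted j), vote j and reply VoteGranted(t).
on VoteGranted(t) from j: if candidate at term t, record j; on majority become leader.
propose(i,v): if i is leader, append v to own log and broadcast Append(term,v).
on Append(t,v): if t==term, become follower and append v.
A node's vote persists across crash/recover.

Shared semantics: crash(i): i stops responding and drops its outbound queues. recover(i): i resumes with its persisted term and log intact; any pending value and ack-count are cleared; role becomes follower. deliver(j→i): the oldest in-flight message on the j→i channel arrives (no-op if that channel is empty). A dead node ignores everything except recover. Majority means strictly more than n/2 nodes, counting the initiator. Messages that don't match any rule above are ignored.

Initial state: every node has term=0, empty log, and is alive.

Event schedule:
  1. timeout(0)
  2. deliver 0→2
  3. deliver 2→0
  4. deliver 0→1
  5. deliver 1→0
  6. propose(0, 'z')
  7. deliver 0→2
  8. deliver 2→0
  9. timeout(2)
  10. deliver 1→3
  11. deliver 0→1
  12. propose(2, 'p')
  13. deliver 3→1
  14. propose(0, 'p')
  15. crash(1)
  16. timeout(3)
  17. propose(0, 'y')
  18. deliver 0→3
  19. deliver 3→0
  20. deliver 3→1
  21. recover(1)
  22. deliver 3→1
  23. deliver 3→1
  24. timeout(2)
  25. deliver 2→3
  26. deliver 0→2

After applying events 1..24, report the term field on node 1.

1

1. timeout(0):  <0:cand t1 ->
2. deliver 0→2:  <2:foll t1 ->
3. deliver 2→0:  nop
4. deliver 0→1:  <1:foll t1 ->
5. deliver 1→0:  <0:lead t1 ->
6. propose(0,'z'):  <0:lead t1 z>
7. deliver 0→2:  <2:foll t1 z>
8. deliver 2→0:  nop
9. timeout(2):  <2:cand t2 z>
10. deliver 1→3:  nop
11. deliver 0→1:  <1:foll t1 z>
12. propose(2,'p'):  nop
13. deliver 3→1:  nop
14. propose(0,'p'):  <0:lead t1 z,p>
15. crash(1):  <1:✗foll t1 z>
16. timeout(3):  <3:cand t1 ->
17. propose(0,'y'):  <0:lead t1 z,p,y>
18. deliver 0→3:  nop
19. deliver 3→0:  nop
20. deliver 3→1:  nop
21. recover(1):  <1:foll t1 z>
22. deliver 3→1:  nop
23. deliver 3→1:  nop
24. timeout(2):  <2:cand t3 z>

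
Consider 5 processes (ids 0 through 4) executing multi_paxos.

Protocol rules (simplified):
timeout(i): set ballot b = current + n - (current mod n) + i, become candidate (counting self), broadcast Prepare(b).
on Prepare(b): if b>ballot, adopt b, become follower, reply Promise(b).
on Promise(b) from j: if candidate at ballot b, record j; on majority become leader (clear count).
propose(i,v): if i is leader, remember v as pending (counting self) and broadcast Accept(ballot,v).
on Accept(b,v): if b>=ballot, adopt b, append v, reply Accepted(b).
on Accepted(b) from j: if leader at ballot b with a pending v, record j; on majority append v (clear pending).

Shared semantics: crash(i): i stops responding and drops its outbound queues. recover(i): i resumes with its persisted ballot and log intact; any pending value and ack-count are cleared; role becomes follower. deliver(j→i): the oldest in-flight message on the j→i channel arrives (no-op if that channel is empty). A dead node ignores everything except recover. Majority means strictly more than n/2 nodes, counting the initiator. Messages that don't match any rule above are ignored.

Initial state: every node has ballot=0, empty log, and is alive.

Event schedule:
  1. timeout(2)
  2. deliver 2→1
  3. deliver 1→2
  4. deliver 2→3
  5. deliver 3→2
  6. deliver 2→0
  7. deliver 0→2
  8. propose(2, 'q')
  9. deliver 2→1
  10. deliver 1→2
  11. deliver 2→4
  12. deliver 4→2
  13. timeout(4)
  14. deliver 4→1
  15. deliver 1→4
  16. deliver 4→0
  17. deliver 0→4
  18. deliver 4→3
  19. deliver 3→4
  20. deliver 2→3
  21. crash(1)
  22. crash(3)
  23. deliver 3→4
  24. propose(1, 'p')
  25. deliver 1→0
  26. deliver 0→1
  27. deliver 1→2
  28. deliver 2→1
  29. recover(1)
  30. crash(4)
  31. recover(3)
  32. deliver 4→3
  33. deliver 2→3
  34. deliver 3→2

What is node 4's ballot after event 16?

step 1 timeout(2): 2={cand,b=7,log=-}
step 2 deliver 2→1: 1={foll,b=7,log=-}
step 3 deliver 1→2: —
step 4 deliver 2→3: 3={foll,b=7,log=-}
step 5 deliver 3→2: 2={lead,b=7,log=-}
step 6 deliver 2→0: 0={foll,b=7,log=-}
step 7 deliver 0→2: —
step 8 propose(2,'q'): —
step 9 deliver 2→1: 1={foll,b=7,log=q}
step 10 deliver 1→2: —
step 11 deliver 2→4: 4={foll,b=7,log=-}
step 12 deliver 4→2: —
step 13 timeout(4): 4={cand,b=14,log=-}
step 14 deliver 4→1: 1={foll,b=14,log=q}
step 15 deliver 1→4: —
step 16 deliver 4→0: 0={foll,b=14,log=-}

14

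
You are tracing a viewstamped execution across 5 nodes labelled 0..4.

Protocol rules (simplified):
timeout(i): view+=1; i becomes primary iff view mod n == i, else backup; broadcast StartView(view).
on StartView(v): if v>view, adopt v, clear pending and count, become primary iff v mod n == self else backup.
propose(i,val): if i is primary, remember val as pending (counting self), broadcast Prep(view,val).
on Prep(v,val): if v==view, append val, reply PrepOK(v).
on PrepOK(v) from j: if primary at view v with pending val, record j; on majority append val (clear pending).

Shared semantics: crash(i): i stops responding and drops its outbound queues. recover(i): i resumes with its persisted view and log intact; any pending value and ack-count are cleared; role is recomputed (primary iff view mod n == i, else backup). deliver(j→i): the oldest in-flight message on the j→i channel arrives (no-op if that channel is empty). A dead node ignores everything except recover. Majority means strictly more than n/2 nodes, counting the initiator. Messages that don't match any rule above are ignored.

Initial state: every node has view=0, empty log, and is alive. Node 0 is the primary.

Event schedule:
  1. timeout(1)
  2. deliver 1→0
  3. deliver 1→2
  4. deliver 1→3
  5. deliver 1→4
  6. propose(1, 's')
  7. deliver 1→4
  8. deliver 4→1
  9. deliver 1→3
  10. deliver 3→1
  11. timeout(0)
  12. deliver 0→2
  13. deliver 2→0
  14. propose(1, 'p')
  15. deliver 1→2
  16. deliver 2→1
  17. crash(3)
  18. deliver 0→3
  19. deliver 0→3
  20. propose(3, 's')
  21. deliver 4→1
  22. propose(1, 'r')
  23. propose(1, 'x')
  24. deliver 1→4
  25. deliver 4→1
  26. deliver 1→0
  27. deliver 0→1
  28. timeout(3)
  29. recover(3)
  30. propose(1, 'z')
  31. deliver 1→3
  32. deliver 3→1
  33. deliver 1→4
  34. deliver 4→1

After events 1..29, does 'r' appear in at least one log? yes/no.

after 1 — timeout(1): n1:prim/v1/[-]
after 2 — deliver 1→0: n0:back/v1/[-]
after 3 — deliver 1→2: n2:back/v1/[-]
after 4 — deliver 1→3: n3:back/v1/[-]
after 5 — deliver 1→4: n4:back/v1/[-]
after 6 — propose(1,'s'): ·
after 7 — deliver 1→4: n4:back/v1/[s]
after 8 — deliver 4→1: ·
after 9 — deliver 1→3: n3:back/v1/[s]
after 10 — deliver 3→1: n1:prim/v1/[s]
after 11 — timeout(0): n0:back/v2/[-]
after 12 — deliver 0→2: n2:prim/v2/[-]
after 13 — deliver 2→0: ·
after 14 — propose(1,'p'): ·
after 15 — deliver 1→2: ·
after 16 — deliver 2→1: ·
after 17 — crash(3): n3:✗back/v1/[s]
after 18 — deliver 0→3: ·
after 19 — deliver 0→3: ·
after 20 — propose(3,'s'): ·
after 21 — deliver 4→1: ·
after 22 — propose(1,'r'): ·
after 23 — propose(1,'x'): ·
after 24 — deliver 1→4: n4:back/v1/[s,p]
after 25 — deliver 4→1: ·
after 26 — deliver 1→0: ·
after 27 — deliver 0→1: n1:back/v2/[s]
after 28 — timeout(3): ·
after 29 — recover(3): n3:back/v1/[s]

no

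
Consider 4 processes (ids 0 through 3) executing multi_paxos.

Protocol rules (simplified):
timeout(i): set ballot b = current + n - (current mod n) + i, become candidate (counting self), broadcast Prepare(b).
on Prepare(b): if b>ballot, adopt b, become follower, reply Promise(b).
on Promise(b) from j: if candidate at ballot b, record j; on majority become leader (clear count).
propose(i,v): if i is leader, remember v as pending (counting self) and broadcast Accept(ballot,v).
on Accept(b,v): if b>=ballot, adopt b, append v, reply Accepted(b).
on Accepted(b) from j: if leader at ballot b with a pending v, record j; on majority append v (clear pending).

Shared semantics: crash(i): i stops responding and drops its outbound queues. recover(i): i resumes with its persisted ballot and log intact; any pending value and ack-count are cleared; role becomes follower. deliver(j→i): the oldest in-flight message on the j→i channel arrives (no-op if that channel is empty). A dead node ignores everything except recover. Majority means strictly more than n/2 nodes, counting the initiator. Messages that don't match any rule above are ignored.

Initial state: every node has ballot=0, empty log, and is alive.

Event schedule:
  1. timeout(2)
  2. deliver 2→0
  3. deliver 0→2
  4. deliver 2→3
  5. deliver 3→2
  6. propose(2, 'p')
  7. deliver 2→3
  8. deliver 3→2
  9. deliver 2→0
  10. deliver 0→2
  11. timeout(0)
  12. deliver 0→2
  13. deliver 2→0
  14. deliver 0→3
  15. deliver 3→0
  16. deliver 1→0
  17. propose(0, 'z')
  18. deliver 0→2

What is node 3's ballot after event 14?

step 1 timeout(2): 2={cand,b=6,log=-}
step 2 deliver 2→0: 0={foll,b=6,log=-}
step 3 deliver 0→2: —
step 4 deliver 2→3: 3={foll,b=6,log=-}
step 5 deliver 3→2: 2={lead,b=6,log=-}
step 6 propose(2,'p'): —
step 7 deliver 2→3: 3={foll,b=6,log=p}
step 8 deliver 3→2: —
step 9 deliver 2→0: 0={foll,b=6,log=p}
step 10 deliver 0→2: 2={lead,b=6,log=p}
step 11 timeout(0): 0={cand,b=8,log=p}
step 12 deliver 0→2: 2={foll,b=8,log=p}
step 13 deliver 2→0: —
step 14 deliver 0→3: 3={foll,b=8,log=p}

8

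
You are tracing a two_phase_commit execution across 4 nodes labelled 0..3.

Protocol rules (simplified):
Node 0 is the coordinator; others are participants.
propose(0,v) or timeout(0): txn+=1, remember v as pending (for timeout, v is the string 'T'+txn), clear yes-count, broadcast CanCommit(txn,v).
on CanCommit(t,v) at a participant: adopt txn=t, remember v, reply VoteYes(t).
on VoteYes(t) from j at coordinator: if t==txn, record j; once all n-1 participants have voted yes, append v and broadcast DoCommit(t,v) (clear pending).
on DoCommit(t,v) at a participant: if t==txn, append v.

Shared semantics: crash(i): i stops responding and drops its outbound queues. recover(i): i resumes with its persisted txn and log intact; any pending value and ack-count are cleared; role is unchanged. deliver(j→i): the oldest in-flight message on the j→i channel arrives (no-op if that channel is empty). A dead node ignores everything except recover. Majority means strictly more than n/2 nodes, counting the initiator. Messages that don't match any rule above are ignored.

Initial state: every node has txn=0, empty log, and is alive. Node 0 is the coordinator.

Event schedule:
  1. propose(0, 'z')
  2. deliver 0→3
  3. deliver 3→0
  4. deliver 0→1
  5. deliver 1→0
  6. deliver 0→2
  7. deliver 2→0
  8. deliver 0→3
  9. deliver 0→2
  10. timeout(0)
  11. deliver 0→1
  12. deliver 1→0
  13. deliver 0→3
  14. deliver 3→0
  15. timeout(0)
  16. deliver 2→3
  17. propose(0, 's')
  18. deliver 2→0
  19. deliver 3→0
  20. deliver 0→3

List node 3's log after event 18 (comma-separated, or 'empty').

z

step 1 propose(0,'z'): 0={coor,t=1,log=-}
step 2 deliver 0→3: 3={part,t=1,log=-}
step 3 deliver 3→0: —
step 4 deliver 0→1: 1={part,t=1,log=-}
step 5 deliver 1→0: —
step 6 deliver 0→2: 2={part,t=1,log=-}
step 7 deliver 2→0: 0={coor,t=1,log=z}
step 8 deliver 0→3: 3={part,t=1,log=z}
step 9 deliver 0→2: 2={part,t=1,log=z}
step 10 timeout(0): 0={coor,t=2,log=z}
step 11 deliver 0→1: 1={part,t=1,log=z}
step 12 deliver 1→0: —
step 13 deliver 0→3: 3={part,t=2,log=z}
step 14 deliver 3→0: —
step 15 timeout(0): 0={coor,t=3,log=z}
step 16 deliver 2→3: —
step 17 propose(0,'s'): 0={coor,t=4,log=z}
step 18 deliver 2→0: —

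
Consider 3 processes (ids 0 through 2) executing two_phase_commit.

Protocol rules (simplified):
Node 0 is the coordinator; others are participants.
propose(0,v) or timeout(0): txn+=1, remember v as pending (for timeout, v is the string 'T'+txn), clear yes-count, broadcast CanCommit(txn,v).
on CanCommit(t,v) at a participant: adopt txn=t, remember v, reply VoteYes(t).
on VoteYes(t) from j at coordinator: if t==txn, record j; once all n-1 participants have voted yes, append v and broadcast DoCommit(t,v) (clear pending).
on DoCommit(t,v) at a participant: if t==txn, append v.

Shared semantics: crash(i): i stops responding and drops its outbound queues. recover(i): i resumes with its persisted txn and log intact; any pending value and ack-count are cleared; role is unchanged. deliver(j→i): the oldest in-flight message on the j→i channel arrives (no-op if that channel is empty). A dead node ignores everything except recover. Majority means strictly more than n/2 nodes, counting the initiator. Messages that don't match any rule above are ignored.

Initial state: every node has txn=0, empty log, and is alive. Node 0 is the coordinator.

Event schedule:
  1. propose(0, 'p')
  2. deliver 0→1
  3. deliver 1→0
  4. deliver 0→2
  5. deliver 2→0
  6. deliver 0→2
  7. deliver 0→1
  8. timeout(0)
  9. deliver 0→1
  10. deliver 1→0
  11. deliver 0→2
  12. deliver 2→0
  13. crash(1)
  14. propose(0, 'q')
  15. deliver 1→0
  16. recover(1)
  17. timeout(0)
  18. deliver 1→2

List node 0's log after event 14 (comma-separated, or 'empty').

p,T2

step 1 propose(0,'p'): 0={coor,t=1,log=-}
step 2 deliver 0→1: 1={part,t=1,log=-}
step 3 deliver 1→0: —
step 4 deliver 0→2: 2={part,t=1,log=-}
step 5 deliver 2→0: 0={coor,t=1,log=p}
step 6 deliver 0→2: 2={part,t=1,log=p}
step 7 deliver 0→1: 1={part,t=1,log=p}
step 8 timeout(0): 0={coor,t=2,log=p}
step 9 deliver 0→1: 1={part,t=2,log=p}
step 10 deliver 1→0: —
step 11 deliver 0→2: 2={part,t=2,log=p}
step 12 deliver 2→0: 0={coor,t=2,log=p,T2}
step 13 crash(1): 1={✗part,t=2,log=p}
step 14 propose(0,'q'): 0={coor,t=3,log=p,T2}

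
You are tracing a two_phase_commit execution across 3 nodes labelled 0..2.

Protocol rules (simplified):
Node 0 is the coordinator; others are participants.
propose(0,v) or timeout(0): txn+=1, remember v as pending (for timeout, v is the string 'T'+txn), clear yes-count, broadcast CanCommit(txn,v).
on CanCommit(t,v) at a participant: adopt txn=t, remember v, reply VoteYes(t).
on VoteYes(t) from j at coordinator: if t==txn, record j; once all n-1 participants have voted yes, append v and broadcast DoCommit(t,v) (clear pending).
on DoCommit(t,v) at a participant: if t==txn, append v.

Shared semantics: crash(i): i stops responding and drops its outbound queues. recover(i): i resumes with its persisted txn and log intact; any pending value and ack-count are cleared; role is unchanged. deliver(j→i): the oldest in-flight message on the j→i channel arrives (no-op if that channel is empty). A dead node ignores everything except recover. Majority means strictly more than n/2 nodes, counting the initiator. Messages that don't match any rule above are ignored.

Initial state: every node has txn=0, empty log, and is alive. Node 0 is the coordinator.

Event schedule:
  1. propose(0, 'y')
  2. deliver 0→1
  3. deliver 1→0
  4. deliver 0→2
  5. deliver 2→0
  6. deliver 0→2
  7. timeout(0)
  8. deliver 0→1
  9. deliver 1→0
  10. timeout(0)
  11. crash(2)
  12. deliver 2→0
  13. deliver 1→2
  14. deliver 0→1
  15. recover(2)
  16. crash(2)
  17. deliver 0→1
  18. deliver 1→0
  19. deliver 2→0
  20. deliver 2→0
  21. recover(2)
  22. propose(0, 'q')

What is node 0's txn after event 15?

step 1 propose(0,'y'): 0={coor,t=1,log=-}
step 2 deliver 0→1: 1={part,t=1,log=-}
step 3 deliver 1→0: —
step 4 deliver 0→2: 2={part,t=1,log=-}
step 5 deliver 2→0: 0={coor,t=1,log=y}
step 6 deliver 0→2: 2={part,t=1,log=y}
step 7 timeout(0): 0={coor,t=2,log=y}
step 8 deliver 0→1: 1={part,t=1,log=y}
step 9 deliver 1→0: —
step 10 timeout(0): 0={coor,t=3,log=y}
step 11 crash(2): 2={✗part,t=1,log=y}
step 12 deliver 2→0: —
step 13 deliver 1→2: —
step 14 deliver 0→1: 1={part,t=2,log=y}
step 15 recover(2): 2={part,t=1,log=y}

3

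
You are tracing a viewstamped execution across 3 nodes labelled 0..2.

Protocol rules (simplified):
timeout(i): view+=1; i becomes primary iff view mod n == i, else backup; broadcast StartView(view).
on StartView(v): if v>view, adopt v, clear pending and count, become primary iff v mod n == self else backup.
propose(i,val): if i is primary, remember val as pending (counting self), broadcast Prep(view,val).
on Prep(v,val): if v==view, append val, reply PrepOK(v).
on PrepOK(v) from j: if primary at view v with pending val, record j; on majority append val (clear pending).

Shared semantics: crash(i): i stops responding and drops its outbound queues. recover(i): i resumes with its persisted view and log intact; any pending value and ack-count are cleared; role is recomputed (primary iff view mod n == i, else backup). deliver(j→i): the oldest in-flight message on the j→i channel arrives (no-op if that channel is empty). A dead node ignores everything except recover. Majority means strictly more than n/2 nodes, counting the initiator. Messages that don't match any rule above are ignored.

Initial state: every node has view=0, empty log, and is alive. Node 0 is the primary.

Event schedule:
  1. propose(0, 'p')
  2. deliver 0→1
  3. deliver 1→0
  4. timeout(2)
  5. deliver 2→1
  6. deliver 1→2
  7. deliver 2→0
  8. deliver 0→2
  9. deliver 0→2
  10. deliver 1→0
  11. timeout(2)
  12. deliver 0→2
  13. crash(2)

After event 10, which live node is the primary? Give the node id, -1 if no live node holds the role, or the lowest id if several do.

1

step 1 propose(0,'p'): —
step 2 deliver 0→1: 1={back,v=0,log=p}
step 3 deliver 1→0: 0={prim,v=0,log=p}
step 4 timeout(2): 2={back,v=1,log=-}
step 5 deliver 2→1: 1={prim,v=1,log=p}
step 6 deliver 1→2: —
step 7 deliver 2→0: 0={back,v=1,log=p}
step 8 deliver 0→2: —
step 9 deliver 0→2: —
step 10 deliver 1→0: —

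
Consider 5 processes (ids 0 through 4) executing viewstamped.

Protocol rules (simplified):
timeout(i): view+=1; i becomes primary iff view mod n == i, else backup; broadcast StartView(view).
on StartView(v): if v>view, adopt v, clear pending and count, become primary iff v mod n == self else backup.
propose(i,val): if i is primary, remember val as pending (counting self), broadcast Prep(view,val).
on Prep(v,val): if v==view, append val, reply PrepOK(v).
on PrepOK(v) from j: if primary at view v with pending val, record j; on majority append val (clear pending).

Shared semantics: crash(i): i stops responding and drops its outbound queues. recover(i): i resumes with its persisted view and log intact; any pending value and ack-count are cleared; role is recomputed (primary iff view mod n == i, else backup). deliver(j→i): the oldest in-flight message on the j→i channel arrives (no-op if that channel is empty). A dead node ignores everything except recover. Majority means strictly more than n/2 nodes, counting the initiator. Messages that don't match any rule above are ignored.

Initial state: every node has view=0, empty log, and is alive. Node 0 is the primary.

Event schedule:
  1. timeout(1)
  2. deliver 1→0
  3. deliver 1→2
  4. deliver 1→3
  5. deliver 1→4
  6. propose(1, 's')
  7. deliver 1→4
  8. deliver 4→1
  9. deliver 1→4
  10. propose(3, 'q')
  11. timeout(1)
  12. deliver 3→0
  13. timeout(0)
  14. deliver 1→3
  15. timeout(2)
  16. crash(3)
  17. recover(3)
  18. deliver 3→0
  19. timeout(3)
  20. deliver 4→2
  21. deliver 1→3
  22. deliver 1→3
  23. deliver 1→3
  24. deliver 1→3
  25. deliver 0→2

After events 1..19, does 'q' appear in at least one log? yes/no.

no

1. timeout(1):  <1:prim v1 ->
2. deliver 1→0:  <0:back v1 ->
3. deliver 1→2:  <2:back v1 ->
4. deliver 1→3:  <3:back v1 ->
5. deliver 1→4:  <4:back v1 ->
6. propose(1,'s'):  nop
7. deliver 1→4:  <4:back v1 s>
8. deliver 4→1:  nop
9. deliver 1→4:  nop
10. propose(3,'q'):  nop
11. timeout(1):  <1:back v2 ->
12. deliver 3→0:  nop
13. timeout(0):  <0:back v2 ->
14. deliver 1→3:  <3:back v1 s>
15. timeout(2):  <2:prim v2 ->
16. crash(3):  <3:✗back v1 s>
17. recover(3):  <3:back v1 s>
18. deliver 3→0:  nop
19. timeout(3):  <3:back v2 s>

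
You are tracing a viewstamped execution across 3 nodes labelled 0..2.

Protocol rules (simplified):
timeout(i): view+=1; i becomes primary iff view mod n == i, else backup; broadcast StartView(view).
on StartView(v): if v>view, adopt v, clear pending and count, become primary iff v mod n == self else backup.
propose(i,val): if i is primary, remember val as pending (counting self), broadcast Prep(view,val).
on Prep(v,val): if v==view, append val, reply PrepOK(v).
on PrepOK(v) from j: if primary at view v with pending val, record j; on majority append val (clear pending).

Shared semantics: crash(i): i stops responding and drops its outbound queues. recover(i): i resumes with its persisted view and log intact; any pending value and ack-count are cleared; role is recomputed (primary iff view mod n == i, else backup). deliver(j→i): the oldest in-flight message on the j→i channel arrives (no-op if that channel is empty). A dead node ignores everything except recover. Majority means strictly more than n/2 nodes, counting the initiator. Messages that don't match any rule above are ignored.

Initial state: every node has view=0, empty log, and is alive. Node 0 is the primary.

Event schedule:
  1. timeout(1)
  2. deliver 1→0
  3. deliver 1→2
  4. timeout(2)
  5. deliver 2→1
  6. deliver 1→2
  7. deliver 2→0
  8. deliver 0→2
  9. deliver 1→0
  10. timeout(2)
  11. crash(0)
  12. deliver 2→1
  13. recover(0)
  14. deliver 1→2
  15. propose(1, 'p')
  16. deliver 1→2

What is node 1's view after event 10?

e1 timeout(1): 1[prim,v=1,-]
e2 deliver 1→0: 0[back,v=1,-]
e3 deliver 1→2: 2[back,v=1,-]
e4 timeout(2): 2[prim,v=2,-]
e5 deliver 2→1: 1[back,v=2,-]
e6 deliver 1→2: ·
e7 deliver 2→0: 0[back,v=2,-]
e8 deliver 0→2: ·
e9 deliver 1→0: ·
e10 timeout(2): 2[back,v=3,-]

2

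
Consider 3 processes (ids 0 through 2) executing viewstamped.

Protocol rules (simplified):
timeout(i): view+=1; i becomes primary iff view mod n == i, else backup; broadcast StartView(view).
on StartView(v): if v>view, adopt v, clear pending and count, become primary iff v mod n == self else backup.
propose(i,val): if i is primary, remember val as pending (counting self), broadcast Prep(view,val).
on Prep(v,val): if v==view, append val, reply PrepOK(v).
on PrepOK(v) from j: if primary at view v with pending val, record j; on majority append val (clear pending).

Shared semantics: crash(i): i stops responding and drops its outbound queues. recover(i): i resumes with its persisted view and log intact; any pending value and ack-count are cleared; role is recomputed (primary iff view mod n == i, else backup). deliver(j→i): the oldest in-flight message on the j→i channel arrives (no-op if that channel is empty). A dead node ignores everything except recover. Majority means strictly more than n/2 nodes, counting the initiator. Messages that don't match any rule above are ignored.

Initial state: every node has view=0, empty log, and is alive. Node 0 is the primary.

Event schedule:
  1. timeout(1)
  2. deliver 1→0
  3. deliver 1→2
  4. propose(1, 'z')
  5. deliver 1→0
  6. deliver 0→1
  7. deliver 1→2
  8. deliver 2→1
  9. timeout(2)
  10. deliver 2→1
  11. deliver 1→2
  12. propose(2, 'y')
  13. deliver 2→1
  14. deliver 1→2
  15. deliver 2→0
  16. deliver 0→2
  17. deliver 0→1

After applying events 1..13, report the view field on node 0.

1

after 1 — timeout(1): n1:prim/v1/[-]
after 2 — deliver 1→0: n0:back/v1/[-]
after 3 — deliver 1→2: n2:back/v1/[-]
after 4 — propose(1,'z'): ·
after 5 — deliver 1→0: n0:back/v1/[z]
after 6 — deliver 0→1: n1:prim/v1/[z]
after 7 — deliver 1→2: n2:back/v1/[z]
after 8 — deliver 2→1: ·
after 9 — timeout(2): n2:prim/v2/[z]
after 10 — deliver 2→1: n1:back/v2/[z]
after 11 — deliver 1→2: ·
after 12 — propose(2,'y'): ·
after 13 — deliver 2→1: n1:back/v2/[z,y]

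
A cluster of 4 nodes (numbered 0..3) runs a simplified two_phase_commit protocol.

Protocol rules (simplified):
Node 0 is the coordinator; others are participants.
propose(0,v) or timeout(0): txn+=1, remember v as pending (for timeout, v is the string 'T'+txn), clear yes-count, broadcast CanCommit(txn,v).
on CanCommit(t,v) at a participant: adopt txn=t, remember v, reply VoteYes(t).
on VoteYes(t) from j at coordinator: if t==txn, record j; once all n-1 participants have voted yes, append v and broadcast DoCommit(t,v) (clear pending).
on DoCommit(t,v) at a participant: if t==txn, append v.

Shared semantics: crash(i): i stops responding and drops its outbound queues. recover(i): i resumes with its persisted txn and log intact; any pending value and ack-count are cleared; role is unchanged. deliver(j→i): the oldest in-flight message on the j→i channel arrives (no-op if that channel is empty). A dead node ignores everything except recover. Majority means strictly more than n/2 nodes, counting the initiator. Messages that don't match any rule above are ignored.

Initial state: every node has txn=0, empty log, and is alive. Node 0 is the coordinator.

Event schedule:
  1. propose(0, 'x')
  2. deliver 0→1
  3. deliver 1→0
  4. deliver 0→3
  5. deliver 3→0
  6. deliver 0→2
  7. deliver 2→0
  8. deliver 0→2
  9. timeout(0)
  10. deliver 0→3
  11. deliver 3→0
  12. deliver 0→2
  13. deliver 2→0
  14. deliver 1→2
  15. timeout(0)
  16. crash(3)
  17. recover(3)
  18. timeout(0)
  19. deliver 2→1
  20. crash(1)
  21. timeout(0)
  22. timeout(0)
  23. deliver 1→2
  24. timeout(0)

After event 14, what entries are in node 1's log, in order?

after 1 — propose(0,'x'): n0:coor/t1/[-]
after 2 — deliver 0→1: n1:part/t1/[-]
after 3 — deliver 1→0: ·
after 4 — deliver 0→3: n3:part/t1/[-]
after 5 — deliver 3→0: ·
after 6 — deliver 0→2: n2:part/t1/[-]
after 7 — deliver 2→0: n0:coor/t1/[x]
after 8 — deliver 0→2: n2:part/t1/[x]
after 9 — timeout(0): n0:coor/t2/[x]
after 10 — deliver 0→3: n3:part/t1/[x]
after 11 — deliver 3→0: ·
after 12 — deliver 0→2: n2:part/t2/[x]
after 13 — deliver 2→0: ·
after 14 — deliver 1→2: ·

empty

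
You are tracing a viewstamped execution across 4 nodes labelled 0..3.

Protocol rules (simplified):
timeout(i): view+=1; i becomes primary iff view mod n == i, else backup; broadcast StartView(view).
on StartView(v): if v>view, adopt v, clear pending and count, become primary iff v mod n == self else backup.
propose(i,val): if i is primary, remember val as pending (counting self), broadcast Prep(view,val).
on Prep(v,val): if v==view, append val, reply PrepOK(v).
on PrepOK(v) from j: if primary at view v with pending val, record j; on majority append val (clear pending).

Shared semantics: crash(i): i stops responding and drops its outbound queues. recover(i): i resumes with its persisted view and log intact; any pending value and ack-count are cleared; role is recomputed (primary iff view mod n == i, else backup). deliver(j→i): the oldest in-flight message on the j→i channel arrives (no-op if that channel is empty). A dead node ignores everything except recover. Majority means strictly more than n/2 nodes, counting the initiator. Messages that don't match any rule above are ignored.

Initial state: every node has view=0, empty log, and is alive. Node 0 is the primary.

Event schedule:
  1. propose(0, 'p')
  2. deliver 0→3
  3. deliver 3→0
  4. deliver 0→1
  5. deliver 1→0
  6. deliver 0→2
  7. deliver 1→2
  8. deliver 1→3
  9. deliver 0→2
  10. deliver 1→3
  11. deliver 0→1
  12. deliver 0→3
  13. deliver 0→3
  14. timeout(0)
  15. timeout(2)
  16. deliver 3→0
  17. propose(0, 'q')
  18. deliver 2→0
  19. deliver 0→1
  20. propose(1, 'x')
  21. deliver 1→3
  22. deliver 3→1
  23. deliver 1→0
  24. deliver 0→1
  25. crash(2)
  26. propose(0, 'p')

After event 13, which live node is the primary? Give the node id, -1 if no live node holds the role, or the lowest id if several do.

after 1 — propose(0,'p'): ·
after 2 — deliver 0→3: n3:back/v0/[p]
after 3 — deliver 3→0: ·
after 4 — deliver 0→1: n1:back/v0/[p]
after 5 — deliver 1→0: n0:prim/v0/[p]
after 6 — deliver 0→2: n2:back/v0/[p]
after 7 — deliver 1→2: ·
after 8 — deliver 1→3: ·
after 9 — deliver 0→2: ·
after 10 — deliver 1→3: ·
after 11 — deliver 0→1: ·
after 12 — deliver 0→3: ·
after 13 — deliver 0→3: ·

0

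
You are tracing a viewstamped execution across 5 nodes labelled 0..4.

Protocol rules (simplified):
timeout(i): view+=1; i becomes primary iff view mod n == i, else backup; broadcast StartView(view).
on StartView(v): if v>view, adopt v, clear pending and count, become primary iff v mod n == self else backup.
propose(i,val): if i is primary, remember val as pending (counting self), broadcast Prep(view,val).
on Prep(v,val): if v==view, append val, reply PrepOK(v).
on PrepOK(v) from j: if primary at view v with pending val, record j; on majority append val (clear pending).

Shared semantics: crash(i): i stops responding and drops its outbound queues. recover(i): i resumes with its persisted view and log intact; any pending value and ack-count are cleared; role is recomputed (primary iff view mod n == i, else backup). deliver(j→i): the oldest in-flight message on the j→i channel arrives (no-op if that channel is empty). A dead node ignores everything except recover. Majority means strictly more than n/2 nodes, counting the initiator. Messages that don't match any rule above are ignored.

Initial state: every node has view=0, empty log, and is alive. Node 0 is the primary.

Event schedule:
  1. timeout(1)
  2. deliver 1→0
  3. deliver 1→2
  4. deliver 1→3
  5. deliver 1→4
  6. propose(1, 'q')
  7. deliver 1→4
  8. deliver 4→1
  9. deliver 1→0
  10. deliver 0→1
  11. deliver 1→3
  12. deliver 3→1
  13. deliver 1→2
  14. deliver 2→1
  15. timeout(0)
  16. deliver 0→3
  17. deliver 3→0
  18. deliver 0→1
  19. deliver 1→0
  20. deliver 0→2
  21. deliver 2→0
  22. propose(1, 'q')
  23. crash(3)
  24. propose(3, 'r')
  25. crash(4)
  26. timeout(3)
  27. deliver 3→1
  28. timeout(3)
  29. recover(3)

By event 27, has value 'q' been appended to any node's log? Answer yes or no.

e1 timeout(1): 1[prim,v=1,-]
e2 deliver 1→0: 0[back,v=1,-]
e3 deliver 1→2: 2[back,v=1,-]
e4 deliver 1→3: 3[back,v=1,-]
e5 deliver 1→4: 4[back,v=1,-]
e6 propose(1,'q'): ·
e7 deliver 1→4: 4[back,v=1,q]
e8 deliver 4→1: ·
e9 deliver 1→0: 0[back,v=1,q]
e10 deliver 0→1: 1[prim,v=1,q]
e11 deliver 1→3: 3[back,v=1,q]
e12 deliver 3→1: ·
e13 deliver 1→2: 2[back,v=1,q]
e14 deliver 2→1: ·
e15 timeout(0): 0[back,v=2,q]
e16 deliver 0→3: 3[back,v=2,q]
e17 deliver 3→0: ·
e18 deliver 0→1: 1[back,v=2,q]
e19 deliver 1→0: ·
e20 deliver 0→2: 2[prim,v=2,q]
e21 deliver 2→0: ·
e22 propose(1,'q'): ·
e23 crash(3): 3[✗back,v=2,q]
e24 propose(3,'r'): ·
e25 crash(4): 4[✗back,v=1,q]
e26 timeout(3): ·
e27 deliver 3→1: ·

yes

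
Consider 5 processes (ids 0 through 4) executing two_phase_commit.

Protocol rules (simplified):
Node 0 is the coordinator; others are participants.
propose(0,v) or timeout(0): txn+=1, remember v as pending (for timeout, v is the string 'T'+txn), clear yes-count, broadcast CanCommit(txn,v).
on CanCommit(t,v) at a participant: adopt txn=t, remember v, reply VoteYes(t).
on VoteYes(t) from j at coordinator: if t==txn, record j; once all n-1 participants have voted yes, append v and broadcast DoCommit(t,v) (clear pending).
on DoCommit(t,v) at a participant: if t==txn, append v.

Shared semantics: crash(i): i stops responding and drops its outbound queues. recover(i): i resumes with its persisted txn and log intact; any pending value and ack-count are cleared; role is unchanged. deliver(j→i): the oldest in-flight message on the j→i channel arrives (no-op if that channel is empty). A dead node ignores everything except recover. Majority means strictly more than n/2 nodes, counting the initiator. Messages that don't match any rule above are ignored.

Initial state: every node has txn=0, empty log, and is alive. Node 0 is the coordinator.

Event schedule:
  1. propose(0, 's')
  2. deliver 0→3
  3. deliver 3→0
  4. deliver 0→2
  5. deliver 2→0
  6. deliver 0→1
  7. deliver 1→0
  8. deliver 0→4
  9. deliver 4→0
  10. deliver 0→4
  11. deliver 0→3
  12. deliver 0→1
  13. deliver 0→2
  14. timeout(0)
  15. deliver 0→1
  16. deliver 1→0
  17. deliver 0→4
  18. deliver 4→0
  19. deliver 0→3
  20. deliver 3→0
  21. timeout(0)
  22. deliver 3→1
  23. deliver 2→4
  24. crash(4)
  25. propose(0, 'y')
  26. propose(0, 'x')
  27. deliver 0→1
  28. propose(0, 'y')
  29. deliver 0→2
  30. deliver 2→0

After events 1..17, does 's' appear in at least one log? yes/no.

1. propose(0,'s'):  <0:coor t1 ->
2. deliver 0→3:  <3:part t1 ->
3. deliver 3→0:  nop
4. deliver 0→2:  <2:part t1 ->
5. deliver 2→0:  nop
6. deliver 0→1:  <1:part t1 ->
7. deliver 1→0:  nop
8. deliver 0→4:  <4:part t1 ->
9. deliver 4→0:  <0:coor t1 s>
10. deliver 0→4:  <4:part t1 s>
11. deliver 0→3:  <3:part t1 s>
12. deliver 0→1:  <1:part t1 s>
13. deliver 0→2:  <2:part t1 s>
14. timeout(0):  <0:coor t2 s>
15. deliver 0→1:  <1:part t2 s>
16. deliver 1→0:  nop
17. deliver 0→4:  <4:part t2 s>

yes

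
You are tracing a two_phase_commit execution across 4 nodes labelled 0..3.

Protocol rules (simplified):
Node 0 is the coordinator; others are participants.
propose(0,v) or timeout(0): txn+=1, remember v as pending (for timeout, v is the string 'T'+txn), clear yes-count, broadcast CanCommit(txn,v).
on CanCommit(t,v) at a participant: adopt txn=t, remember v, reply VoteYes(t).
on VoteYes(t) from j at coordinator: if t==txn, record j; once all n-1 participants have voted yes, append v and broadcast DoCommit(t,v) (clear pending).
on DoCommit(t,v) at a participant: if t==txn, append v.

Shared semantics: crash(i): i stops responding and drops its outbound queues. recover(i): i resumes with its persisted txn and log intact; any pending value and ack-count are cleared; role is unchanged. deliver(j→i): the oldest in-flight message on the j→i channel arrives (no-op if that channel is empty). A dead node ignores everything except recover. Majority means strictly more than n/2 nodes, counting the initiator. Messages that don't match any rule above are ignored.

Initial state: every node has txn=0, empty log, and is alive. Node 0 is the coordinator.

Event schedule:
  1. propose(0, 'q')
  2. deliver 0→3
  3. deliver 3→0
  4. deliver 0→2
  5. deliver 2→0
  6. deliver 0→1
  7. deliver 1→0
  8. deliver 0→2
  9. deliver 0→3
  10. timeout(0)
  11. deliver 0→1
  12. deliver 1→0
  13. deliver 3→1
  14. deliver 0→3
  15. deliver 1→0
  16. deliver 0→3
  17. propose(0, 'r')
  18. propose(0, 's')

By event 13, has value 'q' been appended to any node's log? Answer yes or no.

yes

1. propose(0,'q'):  <0:coor t1 ->
2. deliver 0→3:  <3:part t1 ->
3. deliver 3→0:  nop
4. deliver 0→2:  <2:part t1 ->
5. deliver 2→0:  nop
6. deliver 0→1:  <1:part t1 ->
7. deliver 1→0:  <0:coor t1 q>
8. deliver 0→2:  <2:part t1 q>
9. deliver 0→3:  <3:part t1 q>
10. timeout(0):  <0:coor t2 q>
11. deliver 0→1:  <1:part t1 q>
12. deliver 1→0:  nop
13. deliver 3→1:  nop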